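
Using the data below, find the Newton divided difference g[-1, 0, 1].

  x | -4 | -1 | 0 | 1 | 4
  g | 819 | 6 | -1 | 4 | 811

6

g[-1,0] = (-1 - 6) / (0 - (-1)) = -7
g[0,1] = (4 - (-1)) / (1 - 0) = 5
g[-1,0,1] = (5 - (-7)) / (1 - (-1)) = 6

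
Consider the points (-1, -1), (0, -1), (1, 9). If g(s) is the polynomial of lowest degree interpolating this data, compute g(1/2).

Using Newton's divided-difference form:
g[-1,0] = (-1 - (-1)) / (0 - (-1)) = 0
g[0,1] = (9 - (-1)) / (1 - 0) = 10
g[-1,0,1] = (10 - 0) / (1 - (-1)) = 5
g(1/2) = -1 + 0·(3/2) + 5·(3/2)·(1/2) = 11/4

11/4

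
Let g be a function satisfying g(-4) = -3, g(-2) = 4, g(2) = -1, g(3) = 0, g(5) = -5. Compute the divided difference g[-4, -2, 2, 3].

g[-4,-2] = (4 - (-3)) / (-2 - (-4)) = 7/2
g[-2,2] = (-1 - 4) / (2 - (-2)) = -5/4
g[2,3] = (0 - (-1)) / (3 - 2) = 1
g[-4,-2,2] = (-5/4 - 7/2) / (2 - (-4)) = -19/24
g[-2,2,3] = (1 - (-5/4)) / (3 - (-2)) = 9/20
g[-4,-2,2,3] = (9/20 - (-19/24)) / (3 - (-4)) = 149/840

149/840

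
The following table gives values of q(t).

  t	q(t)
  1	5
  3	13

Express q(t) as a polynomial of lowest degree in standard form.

q(t) = 4t + 1

Build the Lagrange basis polynomials:
L_0(t) = (t - 3) / [-2] = -(1/2)t + 3/2
L_1(t) = (t - 1) / [2] = (1/2)t - 1/2
q(t) = 5·L_0 + 13·L_1
  5·L_0(t) = -(5/2)t + 15/2
  13·L_1(t) = (13/2)t - 13/2
Adding term by term: 4t + 1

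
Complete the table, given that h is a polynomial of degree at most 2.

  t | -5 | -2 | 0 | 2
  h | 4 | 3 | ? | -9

The 3 known values determine h uniquely (degree ≤ 2).
Evaluate each Lagrange basis at t = 0:
L_0(0) = (2)·(-2)/[(-3)·(-7)] = -4/21
L_1(0) = (5)·(-2)/[(3)·(-4)] = 5/6
L_2(0) = (5)·(2)/[(7)·(4)] = 5/14
Sum: 4·(-4/21) + 3·(5/6) + (-9)·(5/14) = -31/21

-31/21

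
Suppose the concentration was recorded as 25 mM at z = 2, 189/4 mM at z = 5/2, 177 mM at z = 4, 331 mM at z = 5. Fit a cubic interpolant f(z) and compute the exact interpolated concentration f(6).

Evaluate each Lagrange basis at z = 6:
L_0(6) = (7/2)·(2)·(1)/[(-1/2)·(-2)·(-3)] = -7/3
L_1(6) = (4)·(2)·(1)/[(1/2)·(-3/2)·(-5/2)] = 64/15
L_2(6) = (4)·(7/2)·(1)/[(2)·(3/2)·(-1)] = -14/3
L_3(6) = (4)·(7/2)·(2)/[(3)·(5/2)·(1)] = 56/15
Sum: 25·(-7/3) + 189/4·(64/15) + 177·(-14/3) + 331·(56/15) = 553

553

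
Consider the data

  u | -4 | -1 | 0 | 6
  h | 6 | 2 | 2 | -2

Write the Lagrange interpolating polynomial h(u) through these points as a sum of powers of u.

h(u) = -(3/70)u^3 + (5/42)u^2 + (17/105)u + 2

L_0(u) = (u + 1)u(u - 6) / [-120] = -(1/120)u^3 + (1/24)u^2 + (1/20)u
L_1(u) = (u + 4)u(u - 6) / [21] = (1/21)u^3 - (2/21)u^2 - (8/7)u
L_2(u) = (u + 4)(u + 1)(u - 6) / [-24] = -(1/24)u^3 + (1/24)u^2 + (13/12)u + 1
L_3(u) = (u + 4)(u + 1)u / [420] = (1/420)u^3 + (1/84)u^2 + (1/105)u
h(u) = 6·L_0 + 2·L_1 + 2·L_2 + (-2)·L_3
  6·L_0(u) = -(1/20)u^3 + (1/4)u^2 + (3/10)u
  2·L_1(u) = (2/21)u^3 - (4/21)u^2 - (16/7)u
  2·L_2(u) = -(1/12)u^3 + (1/12)u^2 + (13/6)u + 2
  (-2)·L_3(u) = -(1/210)u^3 - (1/42)u^2 - (2/105)u
Adding term by term: -(3/70)u^3 + (5/42)u^2 + (17/105)u + 2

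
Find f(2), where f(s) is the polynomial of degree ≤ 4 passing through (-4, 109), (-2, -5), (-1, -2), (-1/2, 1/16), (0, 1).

L_0(2) = (4)·(3)·(5/2)·(2)/[(-2)·(-3)·(-7/2)·(-4)] = 5/7
L_1(2) = (6)·(3)·(5/2)·(2)/[(2)·(-1)·(-3/2)·(-2)] = -15
L_2(2) = (6)·(4)·(5/2)·(2)/[(3)·(1)·(-1/2)·(-1)] = 80
L_3(2) = (6)·(4)·(3)·(2)/[(7/2)·(3/2)·(1/2)·(-1/2)] = -768/7
L_4(2) = (6)·(4)·(3)·(5/2)/[(4)·(2)·(1)·(1/2)] = 45
Sum: 109·(5/7) + (-5)·(-15) + (-2)·(80) + 1/16·(-768/7) + 1·(45) = 31

31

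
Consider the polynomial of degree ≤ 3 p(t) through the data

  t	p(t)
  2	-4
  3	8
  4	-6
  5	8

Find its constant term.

-322

Build the Lagrange basis polynomials:
L_0(t) = (t - 3)(t - 4)(t - 5) / [-6] = -(1/6)t^3 + 2t^2 - (47/6)t + 10
L_1(t) = (t - 2)(t - 4)(t - 5) / [2] = (1/2)t^3 - (11/2)t^2 + 19t - 20
L_2(t) = (t - 2)(t - 3)(t - 5) / [-2] = -(1/2)t^3 + 5t^2 - (31/2)t + 15
L_3(t) = (t - 2)(t - 3)(t - 4) / [6] = (1/6)t^3 - (3/2)t^2 + (13/3)t - 4
p(t) = (-4)·L_0 + 8·L_1 + (-6)·L_2 + 8·L_3
Only the constant term is needed; take it from each L_i and combine:
(-4)·(10) + 8·(-20) + (-6)·(15) + 8·(-4) = -322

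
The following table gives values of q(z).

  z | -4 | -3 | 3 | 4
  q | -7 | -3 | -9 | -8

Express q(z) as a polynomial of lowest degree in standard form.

Build the Lagrange basis polynomials:
L_0(z) = (z + 3)(z - 3)(z - 4) / [-56] = -(1/56)z^3 + (1/14)z^2 + (9/56)z - 9/14
L_1(z) = (z + 4)(z - 3)(z - 4) / [42] = (1/42)z^3 - (1/14)z^2 - (8/21)z + 8/7
L_2(z) = (z + 4)(z + 3)(z - 4) / [-42] = -(1/42)z^3 - (1/14)z^2 + (8/21)z + 8/7
L_3(z) = (z + 4)(z + 3)(z - 3) / [56] = (1/56)z^3 + (1/14)z^2 - (9/56)z - 9/14
q(z) = (-7)·L_0 + (-3)·L_1 + (-9)·L_2 + (-8)·L_3
  (-7)·L_0(z) = (1/8)z^3 - (1/2)z^2 - (9/8)z + 9/2
  (-3)·L_1(z) = -(1/14)z^3 + (3/14)z^2 + (8/7)z - 24/7
  (-9)·L_2(z) = (3/14)z^3 + (9/14)z^2 - (24/7)z - 72/7
  (-8)·L_3(z) = -(1/7)z^3 - (4/7)z^2 + (9/7)z + 36/7
Adding term by term: (1/8)z^3 - (3/14)z^2 - (17/8)z - 57/14

q(z) = (1/8)z^3 - (3/14)z^2 - (17/8)z - 57/14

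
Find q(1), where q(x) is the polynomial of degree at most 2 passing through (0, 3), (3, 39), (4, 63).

Using Newton's divided-difference form:
q[0,3] = (39 - 3) / (3 - 0) = 12
q[3,4] = (63 - 39) / (4 - 3) = 24
q[0,3,4] = (24 - 12) / (4 - 0) = 3
q(1) = 3 + 12·(1) + 3·(1)·(-2) = 9

9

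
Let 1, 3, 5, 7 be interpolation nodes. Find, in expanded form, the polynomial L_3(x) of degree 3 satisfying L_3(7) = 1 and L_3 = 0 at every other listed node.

L_3(x) = (1/48)x^3 - (3/16)x^2 + (23/48)x - 5/16

L_3(x) = (x - 1)(x - 3)(x - 5) / [(6)·(4)·(2)]
       = (x^3 - 9x^2 + 23x - 15) / (48)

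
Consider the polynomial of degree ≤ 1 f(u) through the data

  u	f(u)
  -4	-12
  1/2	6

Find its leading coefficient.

4

The leading coefficient equals the top divided difference f[-4,1/2].
f[-4,1/2] = (6 - (-12)) / (1/2 - (-4)) = 4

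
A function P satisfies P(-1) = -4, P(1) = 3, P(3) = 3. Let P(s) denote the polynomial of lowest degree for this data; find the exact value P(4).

L_0(4) = (3)·(1)/[(-2)·(-4)] = 3/8
L_1(4) = (5)·(1)/[(2)·(-2)] = -5/4
L_2(4) = (5)·(3)/[(4)·(2)] = 15/8
Sum: (-4)·(3/8) + 3·(-5/4) + 3·(15/8) = 3/8

3/8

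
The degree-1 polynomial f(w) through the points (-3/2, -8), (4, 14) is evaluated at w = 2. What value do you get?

6

Evaluate each Lagrange basis at w = 2:
L_0(2) = (-2)/[(-11/2)] = 4/11
L_1(2) = (7/2)/[(11/2)] = 7/11
Sum: (-8)·(4/11) + 14·(7/11) = 6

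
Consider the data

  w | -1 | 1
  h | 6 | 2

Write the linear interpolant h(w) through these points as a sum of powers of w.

Build the Lagrange basis polynomials:
L_0(w) = (w - 1) / [-2] = -(1/2)w + 1/2
L_1(w) = (w + 1) / [2] = (1/2)w + 1/2
h(w) = 6·L_0 + 2·L_1
  6·L_0(w) = -3w + 3
  2·L_1(w) = w + 1
Adding term by term: -2w + 4

h(w) = -2w + 4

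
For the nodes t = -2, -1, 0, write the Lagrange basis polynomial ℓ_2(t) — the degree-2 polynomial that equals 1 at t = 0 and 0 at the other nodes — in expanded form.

ℓ_2(t) = (1/2)t^2 + (3/2)t + 1

ℓ_2(t) = (t + 2)(t + 1) / [(2)·(1)]
       = (t^2 + 3t + 2) / (2)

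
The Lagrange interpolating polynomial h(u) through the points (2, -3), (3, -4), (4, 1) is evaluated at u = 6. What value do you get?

29

L_0(6) = (3)·(2)/[(-1)·(-2)] = 3
L_1(6) = (4)·(2)/[(1)·(-1)] = -8
L_2(6) = (4)·(3)/[(2)·(1)] = 6
Sum: (-3)·(3) + (-4)·(-8) + 1·(6) = 29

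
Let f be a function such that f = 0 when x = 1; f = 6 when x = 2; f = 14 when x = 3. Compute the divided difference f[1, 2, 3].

f[1,2] = (6 - 0) / (2 - 1) = 6
f[2,3] = (14 - 6) / (3 - 2) = 8
f[1,2,3] = (8 - 6) / (3 - 1) = 1

1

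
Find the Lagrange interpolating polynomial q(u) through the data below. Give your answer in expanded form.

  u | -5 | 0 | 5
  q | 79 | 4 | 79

Build the Lagrange basis polynomials:
L_0(u) = u(u - 5) / [50] = (1/50)u^2 - (1/10)u
L_1(u) = (u + 5)(u - 5) / [-25] = -(1/25)u^2 + 1
L_2(u) = (u + 5)u / [50] = (1/50)u^2 + (1/10)u
q(u) = 79·L_0 + 4·L_1 + 79·L_2
  79·L_0(u) = (79/50)u^2 - (79/10)u
  4·L_1(u) = -(4/25)u^2 + 4
  79·L_2(u) = (79/50)u^2 + (79/10)u
Adding term by term: 3u^2 + 4

q(u) = 3u^2 + 4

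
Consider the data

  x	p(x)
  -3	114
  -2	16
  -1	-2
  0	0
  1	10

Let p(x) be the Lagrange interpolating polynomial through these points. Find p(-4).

400

L_0(-4) = (-2)·(-3)·(-4)·(-5)/[(-1)·(-2)·(-3)·(-4)] = 5
L_1(-4) = (-1)·(-3)·(-4)·(-5)/[(1)·(-1)·(-2)·(-3)] = -10
L_2(-4) = (-1)·(-2)·(-4)·(-5)/[(2)·(1)·(-1)·(-2)] = 10
L_3(-4) = (-1)·(-2)·(-3)·(-5)/[(3)·(2)·(1)·(-1)] = -5
L_4(-4) = (-1)·(-2)·(-3)·(-4)/[(4)·(3)·(2)·(1)] = 1
Sum: 114·(5) + 16·(-10) + (-2)·(10) + 0 + 10·(1) = 400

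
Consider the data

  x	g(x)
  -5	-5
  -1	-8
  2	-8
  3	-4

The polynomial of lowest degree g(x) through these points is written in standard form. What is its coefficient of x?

L_0(x) = (x + 1)(x - 2)(x - 3) / [-224] = -(1/224)x^3 + (1/56)x^2 - (1/224)x - 3/112
L_1(x) = (x + 5)(x - 2)(x - 3) / [48] = (1/48)x^3 - (19/48)x + 5/8
L_2(x) = (x + 5)(x + 1)(x - 3) / [-21] = -(1/21)x^3 - (1/7)x^2 + (13/21)x + 5/7
L_3(x) = (x + 5)(x + 1)(x - 2) / [32] = (1/32)x^3 + (1/8)x^2 - (7/32)x - 5/16
g(x) = (-5)·L_0 + (-8)·L_1 + (-8)·L_2 + (-4)·L_3
Only the coefficient of x is needed; take it from each L_i and combine:
(-5)·(-1/224) + (-8)·(-19/48) + (-8)·(13/21) + (-4)·(-7/32) = -199/224

-199/224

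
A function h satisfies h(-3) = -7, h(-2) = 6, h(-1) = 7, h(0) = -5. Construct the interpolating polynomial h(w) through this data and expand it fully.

Build the Lagrange basis polynomials:
L_0(w) = (w + 2)(w + 1)w / [-6] = -(1/6)w^3 - (1/2)w^2 - (1/3)w
L_1(w) = (w + 3)(w + 1)w / [2] = (1/2)w^3 + 2w^2 + (3/2)w
L_2(w) = (w + 3)(w + 2)w / [-2] = -(1/2)w^3 - (5/2)w^2 - 3w
L_3(w) = (w + 3)(w + 2)(w + 1) / [6] = (1/6)w^3 + w^2 + (11/6)w + 1
h(w) = (-7)·L_0 + 6·L_1 + 7·L_2 + (-5)·L_3
  (-7)·L_0(w) = (7/6)w^3 + (7/2)w^2 + (7/3)w
  6·L_1(w) = 3w^3 + 12w^2 + 9w
  7·L_2(w) = -(7/2)w^3 - (35/2)w^2 - 21w
  (-5)·L_3(w) = -(5/6)w^3 - 5w^2 - (55/6)w - 5
Adding term by term: -(1/6)w^3 - 7w^2 - (113/6)w - 5

h(w) = -(1/6)w^3 - 7w^2 - (113/6)w - 5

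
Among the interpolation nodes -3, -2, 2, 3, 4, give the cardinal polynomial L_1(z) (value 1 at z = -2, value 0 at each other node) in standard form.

L_1(z) = -(1/120)z^4 + (1/20)z^3 + (1/120)z^2 - (9/20)z + 3/5

L_1(z) = (z + 3)(z - 2)(z - 3)(z - 4) / [(1)·(-4)·(-5)·(-6)]
       = (z^4 - 6z^3 - z^2 + 54z - 72) / (-120)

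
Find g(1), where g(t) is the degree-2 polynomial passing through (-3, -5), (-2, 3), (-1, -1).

Evaluate each Lagrange basis at t = 1:
L_0(1) = (3)·(2)/[(-1)·(-2)] = 3
L_1(1) = (4)·(2)/[(1)·(-1)] = -8
L_2(1) = (4)·(3)/[(2)·(1)] = 6
Sum: (-5)·(3) + 3·(-8) + (-1)·(6) = -45

-45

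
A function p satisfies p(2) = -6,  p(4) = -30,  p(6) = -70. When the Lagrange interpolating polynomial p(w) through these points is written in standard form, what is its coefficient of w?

Build the Lagrange basis polynomials:
L_0(w) = (w - 4)(w - 6) / [8] = (1/8)w^2 - (5/4)w + 3
L_1(w) = (w - 2)(w - 6) / [-4] = -(1/4)w^2 + 2w - 3
L_2(w) = (w - 2)(w - 4) / [8] = (1/8)w^2 - (3/4)w + 1
p(w) = (-6)·L_0 + (-30)·L_1 + (-70)·L_2
Only the coefficient of w is needed; take it from each L_i and combine:
(-6)·(-5/4) + (-30)·(2) + (-70)·(-3/4) = 0

0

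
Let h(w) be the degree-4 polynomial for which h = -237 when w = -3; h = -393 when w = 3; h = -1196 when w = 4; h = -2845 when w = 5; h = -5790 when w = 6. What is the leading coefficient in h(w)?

Build the Lagrange basis polynomials:
L_0(w) = (w - 3)(w - 4)(w - 5)(w - 6) / [3024] = (1/3024)w^4 - (1/168)w^3 + (17/432)w^2 - (19/168)w + 5/42
L_1(w) = (w + 3)(w - 4)(w - 5)(w - 6) / [-36] = -(1/36)w^4 + (1/3)w^3 - (29/36)w^2 - (17/6)w + 10
L_2(w) = (w + 3)(w - 3)(w - 5)(w - 6) / [14] = (1/14)w^4 - (11/14)w^3 + (3/2)w^2 + (99/14)w - 135/7
L_3(w) = (w + 3)(w - 3)(w - 4)(w - 6) / [-16] = -(1/16)w^4 + (5/8)w^3 - (15/16)w^2 - (45/8)w + 27/2
L_4(w) = (w + 3)(w - 3)(w - 4)(w - 5) / [54] = (1/54)w^4 - (1/6)w^3 + (11/54)w^2 + (3/2)w - 10/3
h(w) = (-237)·L_0 + (-393)·L_1 + (-1196)·L_2 + (-2845)·L_3 + (-5790)·L_4
Only the coefficient of w^4 is needed; take it from each L_i and combine:
(-237)·(1/3024) + (-393)·(-1/36) + (-1196)·(1/14) + (-2845)·(-1/16) + (-5790)·(1/54) = -4

-4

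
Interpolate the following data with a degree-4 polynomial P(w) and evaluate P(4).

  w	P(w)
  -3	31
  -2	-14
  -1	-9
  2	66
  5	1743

766

Evaluate each Lagrange basis at w = 4:
L_0(4) = (6)·(5)·(2)·(-1)/[(-1)·(-2)·(-5)·(-8)] = -3/4
L_1(4) = (7)·(5)·(2)·(-1)/[(1)·(-1)·(-4)·(-7)] = 5/2
L_2(4) = (7)·(6)·(2)·(-1)/[(2)·(1)·(-3)·(-6)] = -7/3
L_3(4) = (7)·(6)·(5)·(-1)/[(5)·(4)·(3)·(-3)] = 7/6
L_4(4) = (7)·(6)·(5)·(2)/[(8)·(7)·(6)·(3)] = 5/12
Sum: 31·(-3/4) + (-14)·(5/2) + (-9)·(-7/3) + 66·(7/6) + 1743·(5/12) = 766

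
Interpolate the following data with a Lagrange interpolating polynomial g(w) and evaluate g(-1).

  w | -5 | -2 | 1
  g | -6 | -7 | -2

-6

L_0(-1) = (1)·(-2)/[(-3)·(-6)] = -1/9
L_1(-1) = (4)·(-2)/[(3)·(-3)] = 8/9
L_2(-1) = (4)·(1)/[(6)·(3)] = 2/9
Sum: (-6)·(-1/9) + (-7)·(8/9) + (-2)·(2/9) = -6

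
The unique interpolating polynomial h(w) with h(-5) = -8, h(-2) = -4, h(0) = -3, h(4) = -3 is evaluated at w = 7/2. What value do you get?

-2543/864

L_0(7/2) = (11/2)·(7/2)·(-1/2)/[(-3)·(-5)·(-9)] = 77/1080
L_1(7/2) = (17/2)·(7/2)·(-1/2)/[(3)·(-2)·(-6)] = -119/288
L_2(7/2) = (17/2)·(11/2)·(-1/2)/[(5)·(2)·(-4)] = 187/320
L_3(7/2) = (17/2)·(11/2)·(7/2)/[(9)·(6)·(4)] = 1309/1728
Sum: (-8)·(77/1080) + (-4)·(-119/288) + (-3)·(187/320) + (-3)·(1309/1728) = -2543/864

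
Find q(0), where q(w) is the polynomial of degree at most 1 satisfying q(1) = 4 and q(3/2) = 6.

L_0(0) = (-3/2)/[(-1/2)] = 3
L_1(0) = (-1)/[(1/2)] = -2
Sum: 4·(3) + 6·(-2) = 0

0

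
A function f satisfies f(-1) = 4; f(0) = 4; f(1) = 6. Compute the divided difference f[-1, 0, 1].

1

f[-1,0] = (4 - 4) / (0 - (-1)) = 0
f[0,1] = (6 - 4) / (1 - 0) = 2
f[-1,0,1] = (2 - 0) / (1 - (-1)) = 1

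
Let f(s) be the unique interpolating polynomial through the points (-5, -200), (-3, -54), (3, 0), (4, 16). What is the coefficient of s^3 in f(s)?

L_0(s) = (s + 3)(s - 3)(s - 4) / [-144] = -(1/144)s^3 + (1/36)s^2 + (1/16)s - 1/4
L_1(s) = (s + 5)(s - 3)(s - 4) / [84] = (1/84)s^3 - (1/42)s^2 - (23/84)s + 5/7
L_2(s) = (s + 5)(s + 3)(s - 4) / [-48] = -(1/48)s^3 - (1/12)s^2 + (17/48)s + 5/4
L_3(s) = (s + 5)(s + 3)(s - 3) / [63] = (1/63)s^3 + (5/63)s^2 - (1/7)s - 5/7
f(s) = (-200)·L_0 + (-54)·L_1 + 0·L_2 + 16·L_3
Only the coefficient of s^3 is needed; take it from each L_i and combine:
(-200)·(-1/144) + (-54)·(1/84) + 0·(-1/48) + 16·(1/63) = 1

1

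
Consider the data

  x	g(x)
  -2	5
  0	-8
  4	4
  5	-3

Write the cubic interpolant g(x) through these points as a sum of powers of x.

Newton's divided differences:
g[-2,0] = (-8 - 5) / (0 - (-2)) = -13/2
g[0,4] = (4 - (-8)) / (4 - 0) = 3
g[4,5] = (-3 - 4) / (5 - 4) = -7
g[-2,0,4] = (3 - (-13/2)) / (4 - (-2)) = 19/12
g[0,4,5] = (-7 - 3) / (5 - 0) = -2
g[-2,0,4,5] = (-2 - 19/12) / (5 - (-2)) = -43/84
g(x) = 5 + (-13/2)·(x + 2) + (19/12)·(x + 2)x + (-43/84)·(x + 2)x(x - 4)
Expanding: g(x) = -(43/84)x^3 + (73/28)x^2 + (16/21)x - 8

g(x) = -(43/84)x^3 + (73/28)x^2 + (16/21)x - 8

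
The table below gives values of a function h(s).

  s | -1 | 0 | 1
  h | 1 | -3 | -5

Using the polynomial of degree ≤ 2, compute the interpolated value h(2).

-5

L_0(2) = (2)·(1)/[(-1)·(-2)] = 1
L_1(2) = (3)·(1)/[(1)·(-1)] = -3
L_2(2) = (3)·(2)/[(2)·(1)] = 3
Sum: 1·(1) + (-3)·(-3) + (-5)·(3) = -5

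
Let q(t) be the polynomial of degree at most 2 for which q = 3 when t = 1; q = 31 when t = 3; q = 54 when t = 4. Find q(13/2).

551/4

Evaluate each Lagrange basis at t = 13/2:
L_0(13/2) = (7/2)·(5/2)/[(-2)·(-3)] = 35/24
L_1(13/2) = (11/2)·(5/2)/[(2)·(-1)] = -55/8
L_2(13/2) = (11/2)·(7/2)/[(3)·(1)] = 77/12
Sum: 3·(35/24) + 31·(-55/8) + 54·(77/12) = 551/4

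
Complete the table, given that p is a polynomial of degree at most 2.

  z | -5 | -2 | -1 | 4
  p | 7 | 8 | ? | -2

67/9

The 3 known values determine p uniquely (degree ≤ 2).
Evaluate each Lagrange basis at z = -1:
L_0(-1) = (1)·(-5)/[(-3)·(-9)] = -5/27
L_1(-1) = (4)·(-5)/[(3)·(-6)] = 10/9
L_2(-1) = (4)·(1)/[(9)·(6)] = 2/27
Sum: 7·(-5/27) + 8·(10/9) + (-2)·(2/27) = 67/9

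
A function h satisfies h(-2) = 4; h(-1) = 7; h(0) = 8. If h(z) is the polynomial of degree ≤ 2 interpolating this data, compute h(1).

7

Using Newton's divided-difference form:
h[-2,-1] = (7 - 4) / (-1 - (-2)) = 3
h[-1,0] = (8 - 7) / (0 - (-1)) = 1
h[-2,-1,0] = (1 - 3) / (0 - (-2)) = -1
h(1) = 4 + 3·(3) + (-1)·(3)·(2) = 7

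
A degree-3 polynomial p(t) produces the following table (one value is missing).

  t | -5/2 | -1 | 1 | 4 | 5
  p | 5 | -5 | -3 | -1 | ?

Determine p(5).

The 4 known values determine p uniquely (degree ≤ 3).
Evaluate each Lagrange basis at t = 5:
L_0(5) = (6)·(4)·(1)/[(-3/2)·(-7/2)·(-13/2)] = -64/91
L_1(5) = (15/2)·(4)·(1)/[(3/2)·(-2)·(-5)] = 2
L_2(5) = (15/2)·(6)·(1)/[(7/2)·(2)·(-3)] = -15/7
L_3(5) = (15/2)·(6)·(4)/[(13/2)·(5)·(3)] = 24/13
Sum: 5·(-64/91) + (-5)·(2) + (-3)·(-15/7) + (-1)·(24/13) = -813/91

-813/91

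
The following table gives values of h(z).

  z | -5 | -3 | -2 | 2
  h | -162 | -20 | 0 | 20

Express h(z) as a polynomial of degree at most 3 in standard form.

L_0(z) = (z + 3)(z + 2)(z - 2) / [-42] = -(1/42)z^3 - (1/14)z^2 + (2/21)z + 2/7
L_1(z) = (z + 5)(z + 2)(z - 2) / [10] = (1/10)z^3 + (1/2)z^2 - (2/5)z - 2
L_2(z) = (z + 5)(z + 3)(z - 2) / [-12] = -(1/12)z^3 - (1/2)z^2 + (1/12)z + 5/2
L_3(z) = (z + 5)(z + 3)(z + 2) / [140] = (1/140)z^3 + (1/14)z^2 + (31/140)z + 3/14
h(z) = (-162)·L_0 + (-20)·L_1 + 0·L_2 + 20·L_3
  (-162)·L_0(z) = (27/7)z^3 + (81/7)z^2 - (108/7)z - 324/7
  (-20)·L_1(z) = -2z^3 - 10z^2 + 8z + 40
  0·L_2(z) = 0
  20·L_3(z) = (1/7)z^3 + (10/7)z^2 + (31/7)z + 30/7
Adding term by term: 2z^3 + 3z^2 - 3z - 2

h(z) = 2z^3 + 3z^2 - 3z - 2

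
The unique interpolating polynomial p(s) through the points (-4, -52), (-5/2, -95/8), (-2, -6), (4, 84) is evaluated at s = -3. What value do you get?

Using Newton's divided-difference form:
p[-4,-5/2] = (-95/8 - (-52)) / (-5/2 - (-4)) = 107/4
p[-5/2,-2] = (-6 - (-95/8)) / (-2 - (-5/2)) = 47/4
p[-2,4] = (84 - (-6)) / (4 - (-2)) = 15
p[-4,-5/2,-2] = (47/4 - 107/4) / (-2 - (-4)) = -15/2
p[-5/2,-2,4] = (15 - 47/4) / (4 - (-5/2)) = 1/2
p[-4,-5/2,-2,4] = (1/2 - (-15/2)) / (4 - (-4)) = 1
p(-3) = -52 + (107/4)·(1) + (-15/2)·(1)·(-1/2) + 1·(1)·(-1/2)·(-1) = -21

-21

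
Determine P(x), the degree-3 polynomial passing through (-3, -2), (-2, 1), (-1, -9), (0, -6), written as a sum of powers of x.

P(x) = (13/3)x^3 + (39/2)x^2 + (109/6)x - 6

Build the Lagrange basis polynomials:
L_0(x) = (x + 2)(x + 1)x / [-6] = -(1/6)x^3 - (1/2)x^2 - (1/3)x
L_1(x) = (x + 3)(x + 1)x / [2] = (1/2)x^3 + 2x^2 + (3/2)x
L_2(x) = (x + 3)(x + 2)x / [-2] = -(1/2)x^3 - (5/2)x^2 - 3x
L_3(x) = (x + 3)(x + 2)(x + 1) / [6] = (1/6)x^3 + x^2 + (11/6)x + 1
P(x) = (-2)·L_0 + 1·L_1 + (-9)·L_2 + (-6)·L_3
  (-2)·L_0(x) = (1/3)x^3 + x^2 + (2/3)x
  1·L_1(x) = (1/2)x^3 + 2x^2 + (3/2)x
  (-9)·L_2(x) = (9/2)x^3 + (45/2)x^2 + 27x
  (-6)·L_3(x) = -x^3 - 6x^2 - 11x - 6
Adding term by term: (13/3)x^3 + (39/2)x^2 + (109/6)x - 6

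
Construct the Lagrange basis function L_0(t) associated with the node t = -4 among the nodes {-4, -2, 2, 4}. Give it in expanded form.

L_0(t) = -(1/96)t^3 + (1/24)t^2 + (1/24)t - 1/6

L_0(t) = (t + 2)(t - 2)(t - 4) / [(-2)·(-6)·(-8)]
       = (t^3 - 4t^2 - 4t + 16) / (-96)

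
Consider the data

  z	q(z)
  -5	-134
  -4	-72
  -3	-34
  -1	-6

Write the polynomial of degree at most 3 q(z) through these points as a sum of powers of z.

q(z) = z^3 + z - 4

Newton's divided differences:
q[-5,-4] = (-72 - (-134)) / (-4 - (-5)) = 62
q[-4,-3] = (-34 - (-72)) / (-3 - (-4)) = 38
q[-3,-1] = (-6 - (-34)) / (-1 - (-3)) = 14
q[-5,-4,-3] = (38 - 62) / (-3 - (-5)) = -12
q[-4,-3,-1] = (14 - 38) / (-1 - (-4)) = -8
q[-5,-4,-3,-1] = (-8 - (-12)) / (-1 - (-5)) = 1
q(z) = -134 + 62·(z + 5) + (-12)·(z + 5)(z + 4) + 1·(z + 5)(z + 4)(z + 3)
Expanding: q(z) = z^3 + z - 4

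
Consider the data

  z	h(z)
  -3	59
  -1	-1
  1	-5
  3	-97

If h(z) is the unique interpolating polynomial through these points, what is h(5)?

-421

Using Newton's divided-difference form:
h[-3,-1] = (-1 - 59) / (-1 - (-3)) = -30
h[-1,1] = (-5 - (-1)) / (1 - (-1)) = -2
h[1,3] = (-97 - (-5)) / (3 - 1) = -46
h[-3,-1,1] = (-2 - (-30)) / (1 - (-3)) = 7
h[-1,1,3] = (-46 - (-2)) / (3 - (-1)) = -11
h[-3,-1,1,3] = (-11 - 7) / (3 - (-3)) = -3
h(5) = 59 + (-30)·(8) + 7·(8)·(6) + (-3)·(8)·(6)·(4) = -421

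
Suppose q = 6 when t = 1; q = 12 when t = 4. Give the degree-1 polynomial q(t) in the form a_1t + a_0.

Build the Lagrange basis polynomials:
L_0(t) = (t - 4) / [-3] = -(1/3)t + 4/3
L_1(t) = (t - 1) / [3] = (1/3)t - 1/3
q(t) = 6·L_0 + 12·L_1
  6·L_0(t) = -2t + 8
  12·L_1(t) = 4t - 4
Adding term by term: 2t + 4

q(t) = 2t + 4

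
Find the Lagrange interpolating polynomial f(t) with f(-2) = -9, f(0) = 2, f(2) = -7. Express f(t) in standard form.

f(t) = -(5/2)t^2 + (1/2)t + 2

L_0(t) = t(t - 2) / [8] = (1/8)t^2 - (1/4)t
L_1(t) = (t + 2)(t - 2) / [-4] = -(1/4)t^2 + 1
L_2(t) = (t + 2)t / [8] = (1/8)t^2 + (1/4)t
f(t) = (-9)·L_0 + 2·L_1 + (-7)·L_2
  (-9)·L_0(t) = -(9/8)t^2 + (9/4)t
  2·L_1(t) = -(1/2)t^2 + 2
  (-7)·L_2(t) = -(7/8)t^2 - (7/4)t
Adding term by term: -(5/2)t^2 + (1/2)t + 2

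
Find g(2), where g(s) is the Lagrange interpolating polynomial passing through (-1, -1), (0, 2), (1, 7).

L_0(2) = (2)·(1)/[(-1)·(-2)] = 1
L_1(2) = (3)·(1)/[(1)·(-1)] = -3
L_2(2) = (3)·(2)/[(2)·(1)] = 3
Sum: (-1)·(1) + 2·(-3) + 7·(3) = 14

14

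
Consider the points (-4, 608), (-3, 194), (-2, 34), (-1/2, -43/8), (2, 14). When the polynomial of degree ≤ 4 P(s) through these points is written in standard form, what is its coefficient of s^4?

The leading coefficient equals the top divided difference P[-4,-3,-2,-1/2,2].
P[-4,-3] = (194 - 608) / (-3 - (-4)) = -414
P[-3,-2] = (34 - 194) / (-2 - (-3)) = -160
P[-2,-1/2] = (-43/8 - 34) / (-1/2 - (-2)) = -105/4
P[-1/2,2] = (14 - (-43/8)) / (2 - (-1/2)) = 31/4
P[-4,-3,-2] = (-160 - (-414)) / (-2 - (-4)) = 127
P[-3,-2,-1/2] = (-105/4 - (-160)) / (-1/2 - (-3)) = 107/2
P[-2,-1/2,2] = (31/4 - (-105/4)) / (2 - (-2)) = 17/2
P[-4,-3,-2,-1/2] = (107/2 - 127) / (-1/2 - (-4)) = -21
P[-3,-2,-1/2,2] = (17/2 - 107/2) / (2 - (-3)) = -9
P[-4,-3,-2,-1/2,2] = (-9 - (-21)) / (2 - (-4)) = 2

2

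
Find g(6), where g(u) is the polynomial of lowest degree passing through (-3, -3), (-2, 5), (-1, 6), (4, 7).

Evaluate each Lagrange basis at u = 6:
L_0(6) = (8)·(7)·(2)/[(-1)·(-2)·(-7)] = -8
L_1(6) = (9)·(7)·(2)/[(1)·(-1)·(-6)] = 21
L_2(6) = (9)·(8)·(2)/[(2)·(1)·(-5)] = -72/5
L_3(6) = (9)·(8)·(7)/[(7)·(6)·(5)] = 12/5
Sum: (-3)·(-8) + 5·(21) + 6·(-72/5) + 7·(12/5) = 297/5

297/5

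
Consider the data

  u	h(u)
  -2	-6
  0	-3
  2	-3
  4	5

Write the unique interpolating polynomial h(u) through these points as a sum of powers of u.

Build the Lagrange basis polynomials:
L_0(u) = u(u - 2)(u - 4) / [-48] = -(1/48)u^3 + (1/8)u^2 - (1/6)u
L_1(u) = (u + 2)(u - 2)(u - 4) / [16] = (1/16)u^3 - (1/4)u^2 - (1/4)u + 1
L_2(u) = (u + 2)u(u - 4) / [-16] = -(1/16)u^3 + (1/8)u^2 + (1/2)u
L_3(u) = (u + 2)u(u - 2) / [48] = (1/48)u^3 - (1/12)u
h(u) = (-6)·L_0 + (-3)·L_1 + (-3)·L_2 + 5·L_3
  (-6)·L_0(u) = (1/8)u^3 - (3/4)u^2 + u
  (-3)·L_1(u) = -(3/16)u^3 + (3/4)u^2 + (3/4)u - 3
  (-3)·L_2(u) = (3/16)u^3 - (3/8)u^2 - (3/2)u
  5·L_3(u) = (5/48)u^3 - (5/12)u
Adding term by term: (11/48)u^3 - (3/8)u^2 - (1/6)u - 3

h(u) = (11/48)u^3 - (3/8)u^2 - (1/6)u - 3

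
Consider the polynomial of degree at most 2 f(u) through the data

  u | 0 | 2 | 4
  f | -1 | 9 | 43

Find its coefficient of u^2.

The leading coefficient equals the top divided difference f[0,2,4].
f[0,2] = (9 - (-1)) / (2 - 0) = 5
f[2,4] = (43 - 9) / (4 - 2) = 17
f[0,2,4] = (17 - 5) / (4 - 0) = 3

3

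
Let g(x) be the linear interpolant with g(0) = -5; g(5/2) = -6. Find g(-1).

Evaluate each Lagrange basis at x = -1:
L_0(-1) = (-7/2)/[(-5/2)] = 7/5
L_1(-1) = (-1)/[(5/2)] = -2/5
Sum: (-5)·(7/5) + (-6)·(-2/5) = -23/5

-23/5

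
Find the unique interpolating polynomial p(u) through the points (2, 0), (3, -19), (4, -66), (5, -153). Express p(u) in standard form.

p(u) = -2u^3 + 4u^2 - u + 2

Newton's divided differences:
p[2,3] = (-19 - 0) / (3 - 2) = -19
p[3,4] = (-66 - (-19)) / (4 - 3) = -47
p[4,5] = (-153 - (-66)) / (5 - 4) = -87
p[2,3,4] = (-47 - (-19)) / (4 - 2) = -14
p[3,4,5] = (-87 - (-47)) / (5 - 3) = -20
p[2,3,4,5] = (-20 - (-14)) / (5 - 2) = -2
p(u) = (-19)·(u - 2) + (-14)·(u - 2)(u - 3) + (-2)·(u - 2)(u - 3)(u - 4)
Expanding: p(u) = -2u^3 + 4u^2 - u + 2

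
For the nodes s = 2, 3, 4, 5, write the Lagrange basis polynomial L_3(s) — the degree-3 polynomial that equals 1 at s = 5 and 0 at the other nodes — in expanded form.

L_3(s) = (s - 2)(s - 3)(s - 4) / [(3)·(2)·(1)]
       = (s^3 - 9s^2 + 26s - 24) / (6)

L_3(s) = (1/6)s^3 - (3/2)s^2 + (13/3)s - 4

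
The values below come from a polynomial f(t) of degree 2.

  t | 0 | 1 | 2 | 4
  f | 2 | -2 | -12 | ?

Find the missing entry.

-50

The 3 known values determine f uniquely (degree ≤ 2).
L_0(4) = (3)·(2)/[(-1)·(-2)] = 3
L_1(4) = (4)·(2)/[(1)·(-1)] = -8
L_2(4) = (4)·(3)/[(2)·(1)] = 6
Sum: 2·(3) + (-2)·(-8) + (-12)·(6) = -50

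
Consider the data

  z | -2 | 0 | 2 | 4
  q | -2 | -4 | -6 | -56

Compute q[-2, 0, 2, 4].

q[-2,0] = (-4 - (-2)) / (0 - (-2)) = -1
q[0,2] = (-6 - (-4)) / (2 - 0) = -1
q[2,4] = (-56 - (-6)) / (4 - 2) = -25
q[-2,0,2] = (-1 - (-1)) / (2 - (-2)) = 0
q[0,2,4] = (-25 - (-1)) / (4 - 0) = -6
q[-2,0,2,4] = (-6 - 0) / (4 - (-2)) = -1

-1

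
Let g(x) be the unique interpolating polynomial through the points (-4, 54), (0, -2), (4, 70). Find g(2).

18

Evaluate each Lagrange basis at x = 2:
L_0(2) = (2)·(-2)/[(-4)·(-8)] = -1/8
L_1(2) = (6)·(-2)/[(4)·(-4)] = 3/4
L_2(2) = (6)·(2)/[(8)·(4)] = 3/8
Sum: 54·(-1/8) + (-2)·(3/4) + 70·(3/8) = 18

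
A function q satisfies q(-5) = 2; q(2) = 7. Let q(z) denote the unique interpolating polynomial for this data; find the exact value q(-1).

34/7

L_0(-1) = (-3)/[(-7)] = 3/7
L_1(-1) = (4)/[(7)] = 4/7
Sum: 2·(3/7) + 7·(4/7) = 34/7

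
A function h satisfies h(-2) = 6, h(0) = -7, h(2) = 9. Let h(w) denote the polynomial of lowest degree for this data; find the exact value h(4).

L_0(4) = (4)·(2)/[(-2)·(-4)] = 1
L_1(4) = (6)·(2)/[(2)·(-2)] = -3
L_2(4) = (6)·(4)/[(4)·(2)] = 3
Sum: 6·(1) + (-7)·(-3) + 9·(3) = 54

54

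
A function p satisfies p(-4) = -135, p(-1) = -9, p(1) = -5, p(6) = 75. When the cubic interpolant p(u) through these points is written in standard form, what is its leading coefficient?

The leading coefficient equals the top divided difference p[-4,-1,1,6].
p[-4,-1] = (-9 - (-135)) / (-1 - (-4)) = 42
p[-1,1] = (-5 - (-9)) / (1 - (-1)) = 2
p[1,6] = (75 - (-5)) / (6 - 1) = 16
p[-4,-1,1] = (2 - 42) / (1 - (-4)) = -8
p[-1,1,6] = (16 - 2) / (6 - (-1)) = 2
p[-4,-1,1,6] = (2 - (-8)) / (6 - (-4)) = 1

1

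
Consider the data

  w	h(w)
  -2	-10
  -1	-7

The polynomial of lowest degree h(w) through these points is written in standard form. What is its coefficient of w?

3

The leading coefficient equals the top divided difference h[-2,-1].
h[-2,-1] = (-7 - (-10)) / (-1 - (-2)) = 3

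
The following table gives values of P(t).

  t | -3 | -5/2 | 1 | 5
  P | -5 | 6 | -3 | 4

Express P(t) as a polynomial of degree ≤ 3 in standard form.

Newton's divided differences:
P[-3,-5/2] = (6 - (-5)) / (-5/2 - (-3)) = 22
P[-5/2,1] = (-3 - 6) / (1 - (-5/2)) = -18/7
P[1,5] = (4 - (-3)) / (5 - 1) = 7/4
P[-3,-5/2,1] = (-18/7 - 22) / (1 - (-3)) = -43/7
P[-5/2,1,5] = (7/4 - (-18/7)) / (5 - (-5/2)) = 121/210
P[-3,-5/2,1,5] = (121/210 - (-43/7)) / (5 - (-3)) = 1411/1680
P(t) = -5 + 22·(t + 3) + (-43/7)·(t + 3)(t + 5/2) + (1411/1680)·(t + 3)(t + 5/2)(t - 1)
Expanding: P(t) = (1411/1680)t^3 - (2647/1120)t^2 - (8489/840)t + 1933/224

P(t) = (1411/1680)t^3 - (2647/1120)t^2 - (8489/840)t + 1933/224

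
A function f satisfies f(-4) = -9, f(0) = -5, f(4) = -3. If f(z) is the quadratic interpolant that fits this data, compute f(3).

Using Newton's divided-difference form:
f[-4,0] = (-5 - (-9)) / (0 - (-4)) = 1
f[0,4] = (-3 - (-5)) / (4 - 0) = 1/2
f[-4,0,4] = (1/2 - 1) / (4 - (-4)) = -1/16
f(3) = -9 + 1·(7) + (-1/16)·(7)·(3) = -53/16

-53/16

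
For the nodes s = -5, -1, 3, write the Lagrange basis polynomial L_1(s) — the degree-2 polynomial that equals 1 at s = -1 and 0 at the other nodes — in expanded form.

L_1(s) = -(1/16)s^2 - (1/8)s + 15/16

L_1(s) = (s + 5)(s - 3) / [(4)·(-4)]
       = (s^2 + 2s - 15) / (-16)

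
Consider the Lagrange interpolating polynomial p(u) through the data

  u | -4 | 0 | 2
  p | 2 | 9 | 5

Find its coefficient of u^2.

The leading coefficient equals the top divided difference p[-4,0,2].
p[-4,0] = (9 - 2) / (0 - (-4)) = 7/4
p[0,2] = (5 - 9) / (2 - 0) = -2
p[-4,0,2] = (-2 - 7/4) / (2 - (-4)) = -5/8

-5/8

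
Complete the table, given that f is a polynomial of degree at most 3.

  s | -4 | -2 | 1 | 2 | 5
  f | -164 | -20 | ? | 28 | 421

1

The 4 known values determine f uniquely (degree ≤ 3).
Evaluate each Lagrange basis at s = 1:
L_0(1) = (3)·(-1)·(-4)/[(-2)·(-6)·(-9)] = -1/9
L_1(1) = (5)·(-1)·(-4)/[(2)·(-4)·(-7)] = 5/14
L_2(1) = (5)·(3)·(-4)/[(6)·(4)·(-3)] = 5/6
L_3(1) = (5)·(3)·(-1)/[(9)·(7)·(3)] = -5/63
Sum: (-164)·(-1/9) + (-20)·(5/14) + 28·(5/6) + 421·(-5/63) = 1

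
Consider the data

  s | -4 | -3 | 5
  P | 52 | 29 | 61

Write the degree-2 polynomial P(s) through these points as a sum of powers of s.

P(s) = 3s^2 - 2s - 4

Build the Lagrange basis polynomials:
L_0(s) = (s + 3)(s - 5) / [9] = (1/9)s^2 - (2/9)s - 5/3
L_1(s) = (s + 4)(s - 5) / [-8] = -(1/8)s^2 + (1/8)s + 5/2
L_2(s) = (s + 4)(s + 3) / [72] = (1/72)s^2 + (7/72)s + 1/6
P(s) = 52·L_0 + 29·L_1 + 61·L_2
  52·L_0(s) = (52/9)s^2 - (104/9)s - 260/3
  29·L_1(s) = -(29/8)s^2 + (29/8)s + 145/2
  61·L_2(s) = (61/72)s^2 + (427/72)s + 61/6
Adding term by term: 3s^2 - 2s - 4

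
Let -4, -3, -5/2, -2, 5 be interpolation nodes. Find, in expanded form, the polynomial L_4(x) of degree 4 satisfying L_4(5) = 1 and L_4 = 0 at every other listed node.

L_4(x) = (1/3780)x^4 + (23/7560)x^3 + (97/7560)x^2 + (89/3780)x + 1/63

L_4(x) = (x + 4)(x + 3)(x + 5/2)(x + 2) / [(9)·(8)·(15/2)·(7)]
       = (x^4 + (23/2)x^3 + (97/2)x^2 + 89x + 60) / (3780)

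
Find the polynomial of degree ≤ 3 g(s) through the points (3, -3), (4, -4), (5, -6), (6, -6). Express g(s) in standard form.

g(s) = (1/2)s^3 - (13/2)s^2 + 26s - 36

L_0(s) = (s - 4)(s - 5)(s - 6) / [-6] = -(1/6)s^3 + (5/2)s^2 - (37/3)s + 20
L_1(s) = (s - 3)(s - 5)(s - 6) / [2] = (1/2)s^3 - 7s^2 + (63/2)s - 45
L_2(s) = (s - 3)(s - 4)(s - 6) / [-2] = -(1/2)s^3 + (13/2)s^2 - 27s + 36
L_3(s) = (s - 3)(s - 4)(s - 5) / [6] = (1/6)s^3 - 2s^2 + (47/6)s - 10
g(s) = (-3)·L_0 + (-4)·L_1 + (-6)·L_2 + (-6)·L_3
  (-3)·L_0(s) = (1/2)s^3 - (15/2)s^2 + 37s - 60
  (-4)·L_1(s) = -2s^3 + 28s^2 - 126s + 180
  (-6)·L_2(s) = 3s^3 - 39s^2 + 162s - 216
  (-6)·L_3(s) = -s^3 + 12s^2 - 47s + 60
Adding term by term: (1/2)s^3 - (13/2)s^2 + 26s - 36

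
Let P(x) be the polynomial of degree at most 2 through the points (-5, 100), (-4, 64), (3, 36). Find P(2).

16

Evaluate each Lagrange basis at x = 2:
L_0(2) = (6)·(-1)/[(-1)·(-8)] = -3/4
L_1(2) = (7)·(-1)/[(1)·(-7)] = 1
L_2(2) = (7)·(6)/[(8)·(7)] = 3/4
Sum: 100·(-3/4) + 64·(1) + 36·(3/4) = 16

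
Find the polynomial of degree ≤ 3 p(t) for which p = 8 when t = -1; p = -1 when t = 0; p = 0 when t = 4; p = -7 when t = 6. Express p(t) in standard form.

Newton's divided differences:
p[-1,0] = (-1 - 8) / (0 - (-1)) = -9
p[0,4] = (0 - (-1)) / (4 - 0) = 1/4
p[4,6] = (-7 - 0) / (6 - 4) = -7/2
p[-1,0,4] = (1/4 - (-9)) / (4 - (-1)) = 37/20
p[0,4,6] = (-7/2 - 1/4) / (6 - 0) = -5/8
p[-1,0,4,6] = (-5/8 - 37/20) / (6 - (-1)) = -99/280
p(t) = 8 + (-9)·(t + 1) + (37/20)·(t + 1)t + (-99/280)·(t + 1)t(t - 4)
Expanding: p(t) = -(99/280)t^3 + (163/56)t^2 - (803/140)t - 1

p(t) = -(99/280)t^3 + (163/56)t^2 - (803/140)t - 1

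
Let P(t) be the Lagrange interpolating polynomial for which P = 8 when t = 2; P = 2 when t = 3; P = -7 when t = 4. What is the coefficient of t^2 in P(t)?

Build the Lagrange basis polynomials:
L_0(t) = (t - 3)(t - 4) / [2] = (1/2)t^2 - (7/2)t + 6
L_1(t) = (t - 2)(t - 4) / [-1] = -t^2 + 6t - 8
L_2(t) = (t - 2)(t - 3) / [2] = (1/2)t^2 - (5/2)t + 3
P(t) = 8·L_0 + 2·L_1 + (-7)·L_2
Only the coefficient of t^2 is needed; take it from each L_i and combine:
8·(1/2) + 2·(-1) + (-7)·(1/2) = -3/2

-3/2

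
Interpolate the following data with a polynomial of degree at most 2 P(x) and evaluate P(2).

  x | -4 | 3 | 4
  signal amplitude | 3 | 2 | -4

183/28

Using Newton's divided-difference form:
P[-4,3] = (2 - 3) / (3 - (-4)) = -1/7
P[3,4] = (-4 - 2) / (4 - 3) = -6
P[-4,3,4] = (-6 - (-1/7)) / (4 - (-4)) = -41/56
P(2) = 3 + (-1/7)·(6) + (-41/56)·(6)·(-1) = 183/28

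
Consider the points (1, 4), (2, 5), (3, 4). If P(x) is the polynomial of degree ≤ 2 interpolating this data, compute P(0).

1

Using Newton's divided-difference form:
P[1,2] = (5 - 4) / (2 - 1) = 1
P[2,3] = (4 - 5) / (3 - 2) = -1
P[1,2,3] = (-1 - 1) / (3 - 1) = -1
P(0) = 4 + 1·(-1) + (-1)·(-1)·(-2) = 1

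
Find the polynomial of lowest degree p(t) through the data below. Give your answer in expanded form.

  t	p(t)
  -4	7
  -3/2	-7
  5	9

Build the Lagrange basis polynomials:
L_0(t) = (t + 3/2)(t - 5) / [45/2] = (2/45)t^2 - (7/45)t - 1/3
L_1(t) = (t + 4)(t - 5) / [-65/4] = -(4/65)t^2 + (4/65)t + 16/13
L_2(t) = (t + 4)(t + 3/2) / [117/2] = (2/117)t^2 + (11/117)t + 4/39
p(t) = 7·L_0 + (-7)·L_1 + 9·L_2
  7·L_0(t) = (14/45)t^2 - (49/45)t - 7/3
  (-7)·L_1(t) = (28/65)t^2 - (28/65)t - 112/13
  9·L_2(t) = (2/13)t^2 + (11/13)t + 12/13
Adding term by term: (524/585)t^2 - (394/585)t - 391/39

p(t) = (524/585)t^2 - (394/585)t - 391/39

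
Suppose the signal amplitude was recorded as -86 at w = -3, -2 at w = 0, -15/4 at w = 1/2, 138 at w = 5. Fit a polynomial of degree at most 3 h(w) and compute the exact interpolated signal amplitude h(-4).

-186

Evaluate each Lagrange basis at w = -4:
L_0(-4) = (-4)·(-9/2)·(-9)/[(-3)·(-7/2)·(-8)] = 27/14
L_1(-4) = (-1)·(-9/2)·(-9)/[(3)·(-1/2)·(-5)] = -27/5
L_2(-4) = (-1)·(-4)·(-9)/[(7/2)·(1/2)·(-9/2)] = 32/7
L_3(-4) = (-1)·(-4)·(-9/2)/[(8)·(5)·(9/2)] = -1/10
Sum: (-86)·(27/14) + (-2)·(-27/5) + (-15/4)·(32/7) + 138·(-1/10) = -186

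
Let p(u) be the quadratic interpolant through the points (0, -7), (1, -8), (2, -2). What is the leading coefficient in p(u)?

7/2

The leading coefficient equals the top divided difference p[0,1,2].
p[0,1] = (-8 - (-7)) / (1 - 0) = -1
p[1,2] = (-2 - (-8)) / (2 - 1) = 6
p[0,1,2] = (6 - (-1)) / (2 - 0) = 7/2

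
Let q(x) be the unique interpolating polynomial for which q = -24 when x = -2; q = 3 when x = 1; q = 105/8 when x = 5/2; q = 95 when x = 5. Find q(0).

Using Newton's divided-difference form:
q[-2,1] = (3 - (-24)) / (1 - (-2)) = 9
q[1,5/2] = (105/8 - 3) / (5/2 - 1) = 27/4
q[5/2,5] = (95 - 105/8) / (5 - 5/2) = 131/4
q[-2,1,5/2] = (27/4 - 9) / (5/2 - (-2)) = -1/2
q[1,5/2,5] = (131/4 - 27/4) / (5 - 1) = 13/2
q[-2,1,5/2,5] = (13/2 - (-1/2)) / (5 - (-2)) = 1
q(0) = -24 + 9·(2) + (-1/2)·(2)·(-1) + 1·(2)·(-1)·(-5/2) = 0

0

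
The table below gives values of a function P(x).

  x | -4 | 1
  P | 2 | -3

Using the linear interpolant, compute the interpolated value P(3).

-5

L_0(3) = (2)/[(-5)] = -2/5
L_1(3) = (7)/[(5)] = 7/5
Sum: 2·(-2/5) + (-3)·(7/5) = -5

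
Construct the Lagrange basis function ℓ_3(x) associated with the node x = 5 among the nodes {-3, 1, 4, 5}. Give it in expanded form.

ℓ_3(x) = (x + 3)(x - 1)(x - 4) / [(8)·(4)·(1)]
       = (x^3 - 2x^2 - 11x + 12) / (32)

ℓ_3(x) = (1/32)x^3 - (1/16)x^2 - (11/32)x + 3/8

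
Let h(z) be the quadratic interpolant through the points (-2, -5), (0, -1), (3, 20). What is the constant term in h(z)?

Build the Lagrange basis polynomials:
L_0(z) = z(z - 3) / [10] = (1/10)z^2 - (3/10)z
L_1(z) = (z + 2)(z - 3) / [-6] = -(1/6)z^2 + (1/6)z + 1
L_2(z) = (z + 2)z / [15] = (1/15)z^2 + (2/15)z
h(z) = (-5)·L_0 + (-1)·L_1 + 20·L_2
Only the constant term is needed; take it from each L_i and combine:
(-5)·(0) + (-1)·(1) + 20·(0) = -1

-1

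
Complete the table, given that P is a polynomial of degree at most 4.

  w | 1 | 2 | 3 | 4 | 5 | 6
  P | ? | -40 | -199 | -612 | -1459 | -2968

The 5 known values determine P uniquely (degree ≤ 4).
L_0(1) = (-2)·(-3)·(-4)·(-5)/[(-1)·(-2)·(-3)·(-4)] = 5
L_1(1) = (-1)·(-3)·(-4)·(-5)/[(1)·(-1)·(-2)·(-3)] = -10
L_2(1) = (-1)·(-2)·(-4)·(-5)/[(2)·(1)·(-1)·(-2)] = 10
L_3(1) = (-1)·(-2)·(-3)·(-5)/[(3)·(2)·(1)·(-1)] = -5
L_4(1) = (-1)·(-2)·(-3)·(-4)/[(4)·(3)·(2)·(1)] = 1
Sum: (-40)·(5) + (-199)·(-10) + (-612)·(10) + (-1459)·(-5) + (-2968)·(1) = -3

-3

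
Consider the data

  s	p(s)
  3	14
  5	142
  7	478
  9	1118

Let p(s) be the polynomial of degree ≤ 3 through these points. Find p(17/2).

Evaluate each Lagrange basis at s = 17/2:
L_0(17/2) = (7/2)·(3/2)·(-1/2)/[(-2)·(-4)·(-6)] = 7/128
L_1(17/2) = (11/2)·(3/2)·(-1/2)/[(2)·(-2)·(-4)] = -33/128
L_2(17/2) = (11/2)·(7/2)·(-1/2)/[(4)·(2)·(-2)] = 77/128
L_3(17/2) = (11/2)·(7/2)·(3/2)/[(6)·(4)·(2)] = 77/128
Sum: 14·(7/128) + 142·(-33/128) + 478·(77/128) + 1118·(77/128) = 3697/4

3697/4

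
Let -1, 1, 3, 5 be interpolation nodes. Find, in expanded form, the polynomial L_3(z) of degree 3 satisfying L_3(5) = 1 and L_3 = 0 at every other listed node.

L_3(z) = (z + 1)(z - 1)(z - 3) / [(6)·(4)·(2)]
       = (z^3 - 3z^2 - z + 3) / (48)

L_3(z) = (1/48)z^3 - (1/16)z^2 - (1/48)z + 1/16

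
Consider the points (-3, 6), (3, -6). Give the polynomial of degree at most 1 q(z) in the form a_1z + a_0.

L_0(z) = (z - 3) / [-6] = -(1/6)z + 1/2
L_1(z) = (z + 3) / [6] = (1/6)z + 1/2
q(z) = 6·L_0 + (-6)·L_1
  6·L_0(z) = -z + 3
  (-6)·L_1(z) = -z - 3
Adding term by term: -2z

q(z) = -2z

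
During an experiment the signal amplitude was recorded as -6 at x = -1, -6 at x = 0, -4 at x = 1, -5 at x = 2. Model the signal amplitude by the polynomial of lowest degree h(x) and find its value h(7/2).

-369/16

L_0(7/2) = (7/2)·(5/2)·(3/2)/[(-1)·(-2)·(-3)] = -35/16
L_1(7/2) = (9/2)·(5/2)·(3/2)/[(1)·(-1)·(-2)] = 135/16
L_2(7/2) = (9/2)·(7/2)·(3/2)/[(2)·(1)·(-1)] = -189/16
L_3(7/2) = (9/2)·(7/2)·(5/2)/[(3)·(2)·(1)] = 105/16
Sum: (-6)·(-35/16) + (-6)·(135/16) + (-4)·(-189/16) + (-5)·(105/16) = -369/16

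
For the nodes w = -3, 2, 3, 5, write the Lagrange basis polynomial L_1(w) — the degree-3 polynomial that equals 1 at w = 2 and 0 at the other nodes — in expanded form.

L_1(w) = (w + 3)(w - 3)(w - 5) / [(5)·(-1)·(-3)]
       = (w^3 - 5w^2 - 9w + 45) / (15)

L_1(w) = (1/15)w^3 - (1/3)w^2 - (3/5)w + 3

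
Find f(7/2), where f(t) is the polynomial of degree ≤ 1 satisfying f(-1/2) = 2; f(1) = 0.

-10/3

Evaluate each Lagrange basis at t = 7/2:
L_0(7/2) = (5/2)/[(-3/2)] = -5/3
L_1(7/2) = (4)/[(3/2)] = 8/3
Sum: 2·(-5/3) + 0 = -10/3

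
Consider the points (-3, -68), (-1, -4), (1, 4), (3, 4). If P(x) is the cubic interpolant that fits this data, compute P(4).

Using Newton's divided-difference form:
P[-3,-1] = (-4 - (-68)) / (-1 - (-3)) = 32
P[-1,1] = (4 - (-4)) / (1 - (-1)) = 4
P[1,3] = (4 - 4) / (3 - 1) = 0
P[-3,-1,1] = (4 - 32) / (1 - (-3)) = -7
P[-1,1,3] = (0 - 4) / (3 - (-1)) = -1
P[-3,-1,1,3] = (-1 - (-7)) / (3 - (-3)) = 1
P(4) = -68 + 32·(7) + (-7)·(7)·(5) + 1·(7)·(5)·(3) = 16

16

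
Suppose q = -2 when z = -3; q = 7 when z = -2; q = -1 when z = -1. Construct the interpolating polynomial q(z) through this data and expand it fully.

q(z) = -(17/2)z^2 - (67/2)z - 26

Build the Lagrange basis polynomials:
L_0(z) = (z + 2)(z + 1) / [2] = (1/2)z^2 + (3/2)z + 1
L_1(z) = (z + 3)(z + 1) / [-1] = -z^2 - 4z - 3
L_2(z) = (z + 3)(z + 2) / [2] = (1/2)z^2 + (5/2)z + 3
q(z) = (-2)·L_0 + 7·L_1 + (-1)·L_2
  (-2)·L_0(z) = -z^2 - 3z - 2
  7·L_1(z) = -7z^2 - 28z - 21
  (-1)·L_2(z) = -(1/2)z^2 - (5/2)z - 3
Adding term by term: -(17/2)z^2 - (67/2)z - 26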